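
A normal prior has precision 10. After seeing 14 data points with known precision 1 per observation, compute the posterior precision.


In the conjugate normal model, precisions add:
tau_posterior = tau_prior + n * tau_data
= 10 + 14*1 = 24

24


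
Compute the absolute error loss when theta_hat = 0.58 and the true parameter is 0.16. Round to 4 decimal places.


L = |theta_hat - theta_true|
= |0.58 - 0.16| = 0.42

0.42


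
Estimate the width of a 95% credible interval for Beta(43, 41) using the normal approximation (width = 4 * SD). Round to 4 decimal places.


For Beta(a,b): Var = ab/((a+b)^2(a+b+1))
Var = 0.0029, SD = 0.0542
Approximate 95% CI width = 4 * 0.0542 = 0.2169

0.2169


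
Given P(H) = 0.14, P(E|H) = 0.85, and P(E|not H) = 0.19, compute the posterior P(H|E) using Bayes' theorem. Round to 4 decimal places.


By Bayes' theorem: P(H|E) = P(E|H)*P(H) / P(E)
P(E) = P(E|H)*P(H) + P(E|not H)*P(not H)
P(E) = 0.85*0.14 + 0.19*0.86 = 0.2824
P(H|E) = 0.85*0.14 / 0.2824 = 0.4214

0.4214


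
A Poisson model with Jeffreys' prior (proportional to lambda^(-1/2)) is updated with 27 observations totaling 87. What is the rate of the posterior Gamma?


Posterior = Gamma(0.5 + S, n)
= Gamma(0.5 + 87, 27)
Posterior rate = 0 + n = 27

27.0


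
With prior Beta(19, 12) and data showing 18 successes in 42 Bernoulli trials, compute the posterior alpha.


Conjugate update: alpha_posterior = alpha_prior + k
= 19 + 18 = 37

37


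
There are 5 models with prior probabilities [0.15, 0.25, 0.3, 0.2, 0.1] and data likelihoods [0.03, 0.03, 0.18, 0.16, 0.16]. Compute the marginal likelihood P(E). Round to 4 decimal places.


P(E) = sum over models of P(M_i) * P(E|M_i)
= 0.15*0.03 + 0.25*0.03 + 0.3*0.18 + 0.2*0.16 + 0.1*0.16
= 0.114

0.114


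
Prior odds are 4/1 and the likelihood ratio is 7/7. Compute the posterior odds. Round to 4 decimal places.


Posterior odds = prior odds * likelihood ratio
= (4/1) * (7/7)
= 28 / 7
= 4.0

4.0


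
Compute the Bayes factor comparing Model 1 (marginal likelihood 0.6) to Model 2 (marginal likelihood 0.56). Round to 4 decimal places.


BF12 = marginal likelihood of M1 / marginal likelihood of M2
= 0.6/0.56
= 1.0714

1.0714


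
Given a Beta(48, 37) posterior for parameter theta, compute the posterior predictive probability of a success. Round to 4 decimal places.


For a Beta-Bernoulli model, the predictive probability is the mean:
P(success) = 48/(48+37) = 48/85 = 0.5647

0.5647


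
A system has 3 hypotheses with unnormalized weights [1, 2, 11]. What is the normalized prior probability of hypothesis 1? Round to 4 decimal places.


The normalized prior is the weight divided by the total.
Total weight = 14
P(H1) = 1 / 14 = 0.0714

0.0714


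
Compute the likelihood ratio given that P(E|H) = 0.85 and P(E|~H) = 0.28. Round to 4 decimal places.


LR = P(E|H) / P(E|~H)
= 0.85 / 0.28 = 3.0357

3.0357


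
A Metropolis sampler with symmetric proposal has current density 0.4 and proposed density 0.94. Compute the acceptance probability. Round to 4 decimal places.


For symmetric proposals, acceptance = min(1, pi(x*)/pi(x))
= min(1, 0.94/0.4)
= min(1, 2.35) = 1.0

1.0


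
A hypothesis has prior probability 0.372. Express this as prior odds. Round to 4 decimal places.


Odds = P(H) / P(not H) = 0.372 / 0.628
= 0.5924

0.5924


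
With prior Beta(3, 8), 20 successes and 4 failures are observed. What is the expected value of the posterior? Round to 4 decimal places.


Posterior = Beta(23, 12)
E[theta] = alpha/(alpha+beta)
= 23/35 = 0.6571

0.6571


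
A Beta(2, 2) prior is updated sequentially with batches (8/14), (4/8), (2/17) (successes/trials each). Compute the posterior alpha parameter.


Sequential conjugate updating is equivalent to a single batch update.
Total successes across all batches = 14
alpha_posterior = alpha_prior + total_successes = 2 + 14
= 16

16


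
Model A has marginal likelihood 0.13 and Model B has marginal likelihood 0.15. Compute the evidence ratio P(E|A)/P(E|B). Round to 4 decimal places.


Evidence ratio = P(E|A) / P(E|B)
= 0.13 / 0.15
= 0.8667

0.8667


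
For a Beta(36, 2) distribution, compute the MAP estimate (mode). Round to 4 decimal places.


MAP = mode = (a-1)/(a+b-2)
= (36-1)/(36+2-2)
= 35/36 = 0.9722

0.9722


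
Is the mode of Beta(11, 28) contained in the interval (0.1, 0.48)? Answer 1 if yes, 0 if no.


Mode = (a-1)/(a+b-2) = 10/37 = 0.2703
Interval: (0.1, 0.48)
Contains mode? 1

1


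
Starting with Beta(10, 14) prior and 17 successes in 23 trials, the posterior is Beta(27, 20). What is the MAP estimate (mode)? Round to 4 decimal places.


The mode of Beta(a, b) when a > 1 and b > 1 is (a-1)/(a+b-2)
= (27 - 1) / (27 + 20 - 2)
= 26 / 45
= 0.5778

0.5778


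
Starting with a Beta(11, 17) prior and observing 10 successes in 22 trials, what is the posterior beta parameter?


Posterior beta = prior beta + failures
Failures = 22 - 10 = 12
beta_post = 17 + 12 = 29

29


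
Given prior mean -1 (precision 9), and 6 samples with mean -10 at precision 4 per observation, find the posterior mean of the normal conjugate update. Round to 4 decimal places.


The posterior mean is a precision-weighted average of prior and data.
Post. prec. = 9 + 24 = 33
Post. mean = (-9 + -240)/33 = -249/33 = -7.5455

-7.5455


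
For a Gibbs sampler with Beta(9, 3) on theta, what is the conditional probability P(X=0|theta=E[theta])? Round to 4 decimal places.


E[theta] = 9/(9+3) = 0.75
P(X=0|theta) = 1 - theta = 0.25

0.25


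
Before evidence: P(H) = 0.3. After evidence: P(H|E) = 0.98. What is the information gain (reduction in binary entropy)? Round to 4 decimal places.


Prior entropy = 0.8813
Posterior entropy = 0.1414
Information gain = 0.8813 - 0.1414 = 0.7399

0.7399


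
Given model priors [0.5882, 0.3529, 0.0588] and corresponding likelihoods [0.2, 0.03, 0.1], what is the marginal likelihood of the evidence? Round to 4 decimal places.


P(E) = sum_i P(M_i) P(E|M_i)
= 0.1176 + 0.0106 + 0.0059
= 0.1341

0.1341


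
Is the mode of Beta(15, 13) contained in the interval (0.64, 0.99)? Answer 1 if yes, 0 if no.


Mode = (a-1)/(a+b-2) = 14/26 = 0.5385
Interval: (0.64, 0.99)
Contains mode? 0

0


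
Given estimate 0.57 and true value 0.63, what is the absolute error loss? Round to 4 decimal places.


Absolute error = |estimate - true|
= |-0.06| = 0.06

0.06


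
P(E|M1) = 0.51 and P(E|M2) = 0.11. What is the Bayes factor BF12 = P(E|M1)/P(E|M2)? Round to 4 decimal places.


Bayes factor BF12 = P(E|M1) / P(E|M2)
= 0.51 / 0.11
= 4.6364

4.6364


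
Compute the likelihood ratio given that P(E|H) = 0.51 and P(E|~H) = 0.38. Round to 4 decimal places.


LR = P(E|H) / P(E|~H)
= 0.51 / 0.38 = 1.3421

1.3421


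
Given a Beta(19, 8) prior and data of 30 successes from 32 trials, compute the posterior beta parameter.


Number of failures = 32 - 30 = 2
Posterior beta = 8 + 2 = 10

10


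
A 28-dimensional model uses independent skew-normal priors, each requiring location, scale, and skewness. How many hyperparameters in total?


Per parameter: 3 (location, scale, and skewness).
Total = 28 * 3 = 84

84


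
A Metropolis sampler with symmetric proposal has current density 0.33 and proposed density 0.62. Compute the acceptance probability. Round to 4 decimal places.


For symmetric proposals, acceptance = min(1, pi(x*)/pi(x))
= min(1, 0.62/0.33)
= min(1, 1.8788) = 1.0

1.0


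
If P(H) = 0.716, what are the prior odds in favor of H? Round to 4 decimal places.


Prior odds = P(H) / (1 - P(H))
= 0.716 / 0.284
= 2.5211

2.5211


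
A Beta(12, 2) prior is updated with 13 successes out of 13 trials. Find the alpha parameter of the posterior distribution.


In the Beta-Binomial conjugate update:
alpha_post = alpha_prior + successes
= 12 + 13
= 25

25


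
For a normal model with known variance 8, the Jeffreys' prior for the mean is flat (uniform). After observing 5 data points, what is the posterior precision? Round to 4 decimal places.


Jeffreys' prior for normal mean (known variance) is flat.
Prior precision = 0.
Posterior precision = prior_prec + n/sigma^2 = 0 + 5/8
= 0.625

0.625


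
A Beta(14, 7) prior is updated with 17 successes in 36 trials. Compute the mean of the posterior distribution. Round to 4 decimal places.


After update: Beta(31, 26)
Mean = 31 / (31 + 26) = 31 / 57
= 0.5439

0.5439


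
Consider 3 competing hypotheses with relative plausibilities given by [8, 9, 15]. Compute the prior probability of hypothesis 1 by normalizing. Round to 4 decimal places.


Sum of weights = 8 + 9 + 15 = 32
Normalized prior for H1 = 8 / 32
= 0.25

0.25


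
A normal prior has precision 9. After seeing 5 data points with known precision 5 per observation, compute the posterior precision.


In the conjugate normal model, precisions add:
tau_posterior = tau_prior + n * tau_data
= 9 + 5*5 = 34

34


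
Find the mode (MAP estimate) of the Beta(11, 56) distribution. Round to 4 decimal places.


For Beta(a,b) with a,b > 1:
Mode = (a-1)/(a+b-2) = (11-1)/(67-2)
= 10/65 = 0.1538

0.1538


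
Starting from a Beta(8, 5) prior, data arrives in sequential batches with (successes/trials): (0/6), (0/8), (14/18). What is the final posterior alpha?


In sequential Bayesian updating, we sum all successes.
Total successes = 14
Final alpha = 8 + 14 = 22

22


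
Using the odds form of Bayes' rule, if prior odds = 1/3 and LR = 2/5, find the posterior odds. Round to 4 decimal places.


Bayes' rule in odds form: posterior odds = prior odds * LR
= (1 * 2) / (3 * 5)
= 2/15 = 0.1333

0.1333


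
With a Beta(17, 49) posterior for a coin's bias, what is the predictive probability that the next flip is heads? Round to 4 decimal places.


The predictive probability equals the posterior mean.
P(next = heads) = alpha / (alpha + beta)
= 17 / 66 = 0.2576

0.2576


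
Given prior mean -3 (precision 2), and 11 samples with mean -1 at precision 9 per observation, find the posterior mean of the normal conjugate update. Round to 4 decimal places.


The posterior mean is a precision-weighted average of prior and data.
Post. prec. = 2 + 99 = 101
Post. mean = (-6 + -99)/101 = -105/101 = -1.0396

-1.0396


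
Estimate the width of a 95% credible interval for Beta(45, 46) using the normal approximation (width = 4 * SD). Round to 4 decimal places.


For Beta(a,b): Var = ab/((a+b)^2(a+b+1))
Var = 0.0027, SD = 0.0521
Approximate 95% CI width = 4 * 0.0521 = 0.2085

0.2085


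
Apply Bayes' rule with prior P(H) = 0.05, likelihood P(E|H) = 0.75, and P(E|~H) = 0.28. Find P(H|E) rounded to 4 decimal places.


Step 1: Compute marginal P(E) = P(E|H)P(H) + P(E|~H)P(~H)
= 0.75*0.05 + 0.28*0.95 = 0.3035
Step 2: P(H|E) = P(E|H)P(H)/P(E) = 0.0375/0.3035
= 0.1236

0.1236


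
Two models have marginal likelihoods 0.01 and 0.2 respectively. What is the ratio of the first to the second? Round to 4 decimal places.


Evidence ratio = 0.01 / 0.2
= 0.05

0.05


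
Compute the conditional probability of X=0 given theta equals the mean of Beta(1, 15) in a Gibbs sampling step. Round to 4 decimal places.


Mean of Beta(1, 15) = 0.0625
P(X=0 | theta=0.0625) = 0.9375

0.9375


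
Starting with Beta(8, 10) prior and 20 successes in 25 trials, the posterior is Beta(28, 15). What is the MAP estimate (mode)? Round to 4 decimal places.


The mode of Beta(a, b) when a > 1 and b > 1 is (a-1)/(a+b-2)
= (28 - 1) / (28 + 15 - 2)
= 27 / 41
= 0.6585

0.6585


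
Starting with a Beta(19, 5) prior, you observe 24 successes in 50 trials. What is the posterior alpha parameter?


For a Beta-Binomial conjugate model:
Posterior alpha = prior alpha + number of successes
= 19 + 24 = 43

43


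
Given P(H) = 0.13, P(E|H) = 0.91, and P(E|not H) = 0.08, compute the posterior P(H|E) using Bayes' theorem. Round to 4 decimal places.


By Bayes' theorem: P(H|E) = P(E|H)*P(H) / P(E)
P(E) = P(E|H)*P(H) + P(E|not H)*P(not H)
P(E) = 0.91*0.13 + 0.08*0.87 = 0.1879
P(H|E) = 0.91*0.13 / 0.1879 = 0.6296

0.6296


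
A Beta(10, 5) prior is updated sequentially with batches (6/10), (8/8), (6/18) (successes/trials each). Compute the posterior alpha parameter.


Sequential conjugate updating is equivalent to a single batch update.
Total successes across all batches = 20
alpha_posterior = alpha_prior + total_successes = 10 + 20
= 30

30


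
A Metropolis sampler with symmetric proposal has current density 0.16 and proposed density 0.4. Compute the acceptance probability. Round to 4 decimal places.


For symmetric proposals, acceptance = min(1, pi(x*)/pi(x))
= min(1, 0.4/0.16)
= min(1, 2.5) = 1.0

1.0


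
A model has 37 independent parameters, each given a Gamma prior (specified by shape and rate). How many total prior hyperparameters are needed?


Each Gamma prior needs 2 hyperparameters (shape and rate).
Total = 2 * 37 = 74

74


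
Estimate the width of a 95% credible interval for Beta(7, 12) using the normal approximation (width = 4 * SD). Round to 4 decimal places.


For Beta(a,b): Var = ab/((a+b)^2(a+b+1))
Var = 0.0116, SD = 0.1079
Approximate 95% CI width = 4 * 0.1079 = 0.4315

0.4315


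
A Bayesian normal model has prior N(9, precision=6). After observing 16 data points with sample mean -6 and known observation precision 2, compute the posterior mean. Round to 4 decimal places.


Posterior mean = (prior_precision * prior_mean + n * data_precision * data_mean) / (prior_precision + n * data_precision)
Numerator = 6*9 + 16*2*-6 = -138
Denominator = 6 + 16*2 = 38
Posterior mean = -3.6316

-3.6316


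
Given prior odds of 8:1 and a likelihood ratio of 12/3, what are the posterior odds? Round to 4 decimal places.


Posterior odds = prior odds * LR
Prior odds = 8/1 = 8.0
LR = 12/3 = 4.0
Posterior odds = 8.0 * 4.0 = 32.0

32.0


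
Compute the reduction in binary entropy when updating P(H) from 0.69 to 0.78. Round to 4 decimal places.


H_before = -p*log2(p) - (1-p)*log2(1-p) for p=0.69: 0.8932
H_after for p=0.78: 0.7602
Reduction = 0.8932 - 0.7602 = 0.133

0.133


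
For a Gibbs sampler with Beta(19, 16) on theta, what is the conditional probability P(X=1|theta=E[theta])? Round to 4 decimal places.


E[theta] = 19/(19+16) = 0.5429
P(X=1|theta) = theta = 0.5429

0.5429


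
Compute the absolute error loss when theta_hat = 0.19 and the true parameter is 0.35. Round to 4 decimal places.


L = |theta_hat - theta_true|
= |0.19 - 0.35| = 0.16

0.16


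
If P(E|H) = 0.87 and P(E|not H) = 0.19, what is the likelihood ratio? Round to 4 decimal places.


Likelihood ratio = P(E|H) / P(E|not H)
= 0.87 / 0.19
= 4.5789

4.5789


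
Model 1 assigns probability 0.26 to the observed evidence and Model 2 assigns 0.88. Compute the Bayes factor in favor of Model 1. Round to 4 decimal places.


BF = P(data|M1) / P(data|M2)
= 0.26 / 0.88 = 0.2955

0.2955


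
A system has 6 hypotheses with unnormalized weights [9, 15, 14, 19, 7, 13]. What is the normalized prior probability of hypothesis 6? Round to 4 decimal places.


The normalized prior is the weight divided by the total.
Total weight = 77
P(H6) = 13 / 77 = 0.1688

0.1688


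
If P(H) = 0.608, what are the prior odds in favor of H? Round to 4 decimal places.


Prior odds = P(H) / (1 - P(H))
= 0.608 / 0.392
= 1.551

1.551


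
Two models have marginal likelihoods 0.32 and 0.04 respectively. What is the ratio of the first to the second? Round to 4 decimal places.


Evidence ratio = 0.32 / 0.04
= 8.0

8.0


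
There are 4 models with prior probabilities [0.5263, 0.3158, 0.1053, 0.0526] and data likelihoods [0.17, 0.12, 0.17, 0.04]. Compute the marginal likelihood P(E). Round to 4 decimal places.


P(E) = sum over models of P(M_i) * P(E|M_i)
= 0.5263*0.17 + 0.3158*0.12 + 0.1053*0.17 + 0.0526*0.04
= 0.1474

0.1474


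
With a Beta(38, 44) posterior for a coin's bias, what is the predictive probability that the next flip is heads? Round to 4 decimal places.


The predictive probability equals the posterior mean.
P(next = heads) = alpha / (alpha + beta)
= 38 / 82 = 0.4634

0.4634


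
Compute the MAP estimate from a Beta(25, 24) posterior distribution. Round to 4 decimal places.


MAP = mode of Beta distribution
= (alpha - 1)/(alpha + beta - 2)
= (25-1)/(25+24-2)
= 24/47 = 0.5106

0.5106


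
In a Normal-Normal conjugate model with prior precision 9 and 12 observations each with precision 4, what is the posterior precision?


Posterior precision = prior precision + n * observation precision
= 9 + 12 * 4
= 9 + 48 = 57

57


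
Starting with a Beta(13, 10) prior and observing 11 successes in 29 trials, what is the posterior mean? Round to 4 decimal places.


Posterior parameters: alpha = 13 + 11 = 24
beta = 10 + 18 = 28
Posterior mean = alpha / (alpha + beta) = 24 / 52
= 0.4615

0.4615


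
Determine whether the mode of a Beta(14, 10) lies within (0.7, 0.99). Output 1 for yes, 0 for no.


First find the mode: (a-1)/(a+b-2) = 0.5909
Is 0.5909 in (0.7, 0.99)? 0

0


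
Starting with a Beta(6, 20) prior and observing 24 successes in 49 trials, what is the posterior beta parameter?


Posterior beta = prior beta + failures
Failures = 49 - 24 = 25
beta_post = 20 + 25 = 45

45


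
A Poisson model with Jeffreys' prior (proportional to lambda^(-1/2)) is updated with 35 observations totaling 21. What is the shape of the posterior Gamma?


Posterior = Gamma(0.5 + S, n)
= Gamma(0.5 + 21, 35)
Posterior shape = 0.5 + S = 0.5 + 21 = 21.5

21.5


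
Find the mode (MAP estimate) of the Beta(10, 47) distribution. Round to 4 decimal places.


For Beta(a,b) with a,b > 1:
Mode = (a-1)/(a+b-2) = (10-1)/(57-2)
= 9/55 = 0.1636

0.1636


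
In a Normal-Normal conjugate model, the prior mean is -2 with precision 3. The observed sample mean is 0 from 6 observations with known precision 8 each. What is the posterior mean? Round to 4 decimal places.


Posterior precision = tau0 + n*tau = 3 + 6*8 = 51
Posterior mean = (tau0*mu0 + n*tau*xbar) / posterior_precision
= (3*-2 + 6*8*0) / 51
= -6 / 51 = -0.1176

-0.1176


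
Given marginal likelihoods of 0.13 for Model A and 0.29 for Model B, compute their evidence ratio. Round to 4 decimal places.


Ratio = ML(A) / ML(B) = 0.13/0.29
= 0.4483

0.4483


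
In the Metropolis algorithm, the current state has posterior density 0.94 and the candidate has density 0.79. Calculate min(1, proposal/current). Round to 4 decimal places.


Ratio = 0.79/0.94 = 0.8404
Acceptance probability = min(1, 0.8404)
= 0.8404

0.8404


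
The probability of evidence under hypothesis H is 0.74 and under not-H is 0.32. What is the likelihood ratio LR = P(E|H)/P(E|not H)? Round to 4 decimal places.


LR = 0.74 / 0.32
= 2.3125

2.3125


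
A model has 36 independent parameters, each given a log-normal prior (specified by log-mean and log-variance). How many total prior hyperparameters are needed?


Each log-normal prior needs 2 hyperparameters (log-mean and log-variance).
Total = 2 * 36 = 72

72


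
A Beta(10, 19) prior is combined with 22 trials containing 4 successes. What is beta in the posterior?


In conjugate updating:
beta_posterior = beta_prior + (n - k)
= 19 + (22 - 4)
= 19 + 18 = 37

37


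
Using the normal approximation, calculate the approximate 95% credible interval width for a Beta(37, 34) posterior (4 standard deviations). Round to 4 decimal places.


Var(Beta) = 37*34/(71^2 * 72) = 0.0035
SD = 0.0589
Width ~ 4*SD = 0.2355

0.2355


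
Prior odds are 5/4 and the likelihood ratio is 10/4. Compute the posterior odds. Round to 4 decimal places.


Posterior odds = prior odds * likelihood ratio
= (5/4) * (10/4)
= 50 / 16
= 3.125

3.125


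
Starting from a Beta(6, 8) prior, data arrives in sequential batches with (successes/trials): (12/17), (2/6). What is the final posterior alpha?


In sequential Bayesian updating, we sum all successes.
Total successes = 14
Final alpha = 6 + 14 = 20

20


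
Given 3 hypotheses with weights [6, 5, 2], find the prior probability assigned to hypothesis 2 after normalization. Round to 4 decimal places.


To normalize, divide each weight by the sum of all weights.
Sum = 13
Prior(H2) = 5/13 = 0.3846

0.3846


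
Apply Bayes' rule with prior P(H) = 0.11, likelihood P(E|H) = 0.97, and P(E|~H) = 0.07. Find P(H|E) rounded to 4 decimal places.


Step 1: Compute marginal P(E) = P(E|H)P(H) + P(E|~H)P(~H)
= 0.97*0.11 + 0.07*0.89 = 0.169
Step 2: P(H|E) = P(E|H)P(H)/P(E) = 0.1067/0.169
= 0.6314

0.6314


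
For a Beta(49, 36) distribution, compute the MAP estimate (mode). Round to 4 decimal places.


MAP = mode = (a-1)/(a+b-2)
= (49-1)/(49+36-2)
= 48/83 = 0.5783

0.5783


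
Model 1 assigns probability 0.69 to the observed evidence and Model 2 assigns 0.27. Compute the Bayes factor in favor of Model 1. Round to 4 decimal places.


BF = P(data|M1) / P(data|M2)
= 0.69 / 0.27 = 2.5556

2.5556


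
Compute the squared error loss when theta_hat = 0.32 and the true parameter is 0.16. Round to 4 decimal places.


L = (theta_hat - theta_true)^2
= (0.32 - 0.16)^2
= 0.16^2 = 0.0256

0.0256


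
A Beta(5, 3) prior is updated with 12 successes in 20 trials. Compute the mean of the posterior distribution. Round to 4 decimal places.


After update: Beta(17, 11)
Mean = 17 / (17 + 11) = 17 / 28
= 0.6071

0.6071


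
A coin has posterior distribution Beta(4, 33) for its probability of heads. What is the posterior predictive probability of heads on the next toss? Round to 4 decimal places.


Posterior predictive = E[theta] = alpha/(alpha+beta)
= 4/37
= 0.1081

0.1081


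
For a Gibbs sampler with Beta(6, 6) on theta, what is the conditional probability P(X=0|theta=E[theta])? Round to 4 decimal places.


E[theta] = 6/(6+6) = 0.5
P(X=0|theta) = 1 - theta = 0.5

0.5


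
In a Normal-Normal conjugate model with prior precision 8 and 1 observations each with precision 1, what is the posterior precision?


Posterior precision = prior precision + n * observation precision
= 8 + 1 * 1
= 8 + 1 = 9

9


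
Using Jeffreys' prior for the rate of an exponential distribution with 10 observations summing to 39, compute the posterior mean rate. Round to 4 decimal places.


Jeffreys' prior leads to posterior Gamma(10, 39).
Mean = 10/39 = 0.2564

0.2564


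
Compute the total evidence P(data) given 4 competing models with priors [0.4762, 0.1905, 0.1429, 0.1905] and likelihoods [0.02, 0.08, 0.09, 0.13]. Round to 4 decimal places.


Marginal likelihood = sum P(model_i) * P(data|model_i)
Model 1: 0.4762 * 0.02 = 0.0095
Model 2: 0.1905 * 0.08 = 0.0152
Model 3: 0.1429 * 0.09 = 0.0129
Model 4: 0.1905 * 0.13 = 0.0248
Total = 0.0624

0.0624


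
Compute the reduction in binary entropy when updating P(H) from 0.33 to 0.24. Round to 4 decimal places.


H_before = -p*log2(p) - (1-p)*log2(1-p) for p=0.33: 0.9149
H_after for p=0.24: 0.795
Reduction = 0.9149 - 0.795 = 0.1199

0.1199


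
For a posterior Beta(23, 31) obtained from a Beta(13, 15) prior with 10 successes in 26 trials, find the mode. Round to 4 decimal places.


Mode = (alpha - 1) / (alpha + beta - 2)
= 22 / 52
= 0.4231

0.4231


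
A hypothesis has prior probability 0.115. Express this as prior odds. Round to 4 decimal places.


Odds = P(H) / P(not H) = 0.115 / 0.885
= 0.1299

0.1299


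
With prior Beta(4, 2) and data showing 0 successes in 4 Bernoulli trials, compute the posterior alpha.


Conjugate update: alpha_posterior = alpha_prior + k
= 4 + 0 = 4

4


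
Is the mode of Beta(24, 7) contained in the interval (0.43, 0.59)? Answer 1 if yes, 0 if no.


Mode = (a-1)/(a+b-2) = 23/29 = 0.7931
Interval: (0.43, 0.59)
Contains mode? 0

0


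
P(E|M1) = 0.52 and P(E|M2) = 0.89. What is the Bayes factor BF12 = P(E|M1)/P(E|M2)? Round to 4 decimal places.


Bayes factor BF12 = P(E|M1) / P(E|M2)
= 0.52 / 0.89
= 0.5843

0.5843


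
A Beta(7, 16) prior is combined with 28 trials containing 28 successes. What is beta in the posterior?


In conjugate updating:
beta_posterior = beta_prior + (n - k)
= 16 + (28 - 28)
= 16 + 0 = 16

16


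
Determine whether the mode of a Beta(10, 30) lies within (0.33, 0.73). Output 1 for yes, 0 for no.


First find the mode: (a-1)/(a+b-2) = 0.2368
Is 0.2368 in (0.33, 0.73)? 0

0


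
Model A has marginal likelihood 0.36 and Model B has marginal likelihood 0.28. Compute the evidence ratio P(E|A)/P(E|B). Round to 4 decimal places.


Evidence ratio = P(E|A) / P(E|B)
= 0.36 / 0.28
= 1.2857

1.2857


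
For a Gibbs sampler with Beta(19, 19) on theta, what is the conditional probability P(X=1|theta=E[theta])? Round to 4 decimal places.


E[theta] = 19/(19+19) = 0.5
P(X=1|theta) = theta = 0.5

0.5


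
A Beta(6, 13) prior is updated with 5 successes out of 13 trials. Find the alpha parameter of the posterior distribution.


In the Beta-Binomial conjugate update:
alpha_post = alpha_prior + successes
= 6 + 5
= 11

11


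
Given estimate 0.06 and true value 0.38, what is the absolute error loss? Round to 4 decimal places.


Absolute error = |estimate - true|
= |-0.32| = 0.32

0.32


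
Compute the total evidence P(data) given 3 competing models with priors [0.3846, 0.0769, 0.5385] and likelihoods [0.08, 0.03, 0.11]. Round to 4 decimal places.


Marginal likelihood = sum P(model_i) * P(data|model_i)
Model 1: 0.3846 * 0.08 = 0.0308
Model 2: 0.0769 * 0.03 = 0.0023
Model 3: 0.5385 * 0.11 = 0.0592
Total = 0.0923

0.0923


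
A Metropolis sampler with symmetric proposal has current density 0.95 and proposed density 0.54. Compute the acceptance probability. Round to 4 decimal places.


For symmetric proposals, acceptance = min(1, pi(x*)/pi(x))
= min(1, 0.54/0.95)
= min(1, 0.5684) = 0.5684

0.5684


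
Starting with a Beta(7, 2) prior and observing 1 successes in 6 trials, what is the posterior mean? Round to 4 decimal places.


Posterior parameters: alpha = 7 + 1 = 8
beta = 2 + 5 = 7
Posterior mean = alpha / (alpha + beta) = 8 / 15
= 0.5333

0.5333


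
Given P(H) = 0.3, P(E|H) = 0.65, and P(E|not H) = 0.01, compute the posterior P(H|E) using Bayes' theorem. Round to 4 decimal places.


By Bayes' theorem: P(H|E) = P(E|H)*P(H) / P(E)
P(E) = P(E|H)*P(H) + P(E|not H)*P(not H)
P(E) = 0.65*0.3 + 0.01*0.7 = 0.202
P(H|E) = 0.65*0.3 / 0.202 = 0.9653

0.9653


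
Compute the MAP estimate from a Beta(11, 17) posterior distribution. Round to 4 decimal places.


MAP = mode of Beta distribution
= (alpha - 1)/(alpha + beta - 2)
= (11-1)/(11+17-2)
= 10/26 = 0.3846

0.3846


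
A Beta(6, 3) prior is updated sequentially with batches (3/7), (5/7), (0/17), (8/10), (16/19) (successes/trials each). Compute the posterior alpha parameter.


Sequential conjugate updating is equivalent to a single batch update.
Total successes across all batches = 32
alpha_posterior = alpha_prior + total_successes = 6 + 32
= 38

38


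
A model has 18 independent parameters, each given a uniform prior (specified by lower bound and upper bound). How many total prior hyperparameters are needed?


Each uniform prior needs 2 hyperparameters (lower bound and upper bound).
Total = 2 * 18 = 36

36


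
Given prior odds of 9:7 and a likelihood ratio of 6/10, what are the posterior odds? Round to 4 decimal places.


Posterior odds = prior odds * LR
Prior odds = 9/7 = 1.2857
LR = 6/10 = 0.6
Posterior odds = 1.2857 * 0.6 = 0.7714

0.7714


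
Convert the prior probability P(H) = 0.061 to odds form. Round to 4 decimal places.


P(not H) = 1 - 0.061 = 0.939
Odds = 0.061 / 0.939 = 0.065

0.065


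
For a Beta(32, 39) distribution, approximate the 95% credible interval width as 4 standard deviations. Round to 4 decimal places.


Variance of Beta(a,b) = ab / ((a+b)^2 * (a+b+1))
= 32*39 / ((71)^2 * 72)
= 0.0034
SD = sqrt(0.0034) = 0.0586
Width = 4 * SD = 0.2346

0.2346


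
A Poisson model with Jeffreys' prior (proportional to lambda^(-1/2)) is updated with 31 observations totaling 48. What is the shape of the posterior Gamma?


Posterior = Gamma(0.5 + S, n)
= Gamma(0.5 + 48, 31)
Posterior shape = 0.5 + S = 0.5 + 48 = 48.5

48.5


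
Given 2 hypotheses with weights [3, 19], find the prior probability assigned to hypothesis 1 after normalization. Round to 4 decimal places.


To normalize, divide each weight by the sum of all weights.
Sum = 22
Prior(H1) = 3/22 = 0.1364

0.1364


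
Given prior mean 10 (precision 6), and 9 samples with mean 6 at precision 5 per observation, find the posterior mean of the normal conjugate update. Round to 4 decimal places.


The posterior mean is a precision-weighted average of prior and data.
Post. prec. = 6 + 45 = 51
Post. mean = (60 + 270)/51 = 330/51 = 6.4706

6.4706


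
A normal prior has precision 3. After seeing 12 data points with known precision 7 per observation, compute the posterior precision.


In the conjugate normal model, precisions add:
tau_posterior = tau_prior + n * tau_data
= 3 + 12*7 = 87

87


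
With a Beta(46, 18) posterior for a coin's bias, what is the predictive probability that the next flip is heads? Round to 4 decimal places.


The predictive probability equals the posterior mean.
P(next = heads) = alpha / (alpha + beta)
= 46 / 64 = 0.7188

0.7188


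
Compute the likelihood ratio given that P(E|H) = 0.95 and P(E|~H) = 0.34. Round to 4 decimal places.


LR = P(E|H) / P(E|~H)
= 0.95 / 0.34 = 2.7941

2.7941


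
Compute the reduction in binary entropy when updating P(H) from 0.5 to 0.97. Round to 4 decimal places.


H_before = -p*log2(p) - (1-p)*log2(1-p) for p=0.5: 1.0
H_after for p=0.97: 0.1944
Reduction = 1.0 - 0.1944 = 0.8056

0.8056


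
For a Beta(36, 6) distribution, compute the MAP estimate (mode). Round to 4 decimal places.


MAP = mode = (a-1)/(a+b-2)
= (36-1)/(36+6-2)
= 35/40 = 0.875

0.875


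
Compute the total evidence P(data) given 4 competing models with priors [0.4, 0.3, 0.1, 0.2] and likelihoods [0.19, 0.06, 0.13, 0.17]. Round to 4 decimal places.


Marginal likelihood = sum P(model_i) * P(data|model_i)
Model 1: 0.4 * 0.19 = 0.076
Model 2: 0.3 * 0.06 = 0.018
Model 3: 0.1 * 0.13 = 0.013
Model 4: 0.2 * 0.17 = 0.034
Total = 0.141

0.141


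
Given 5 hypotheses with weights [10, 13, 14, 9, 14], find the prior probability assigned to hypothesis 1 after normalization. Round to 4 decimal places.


To normalize, divide each weight by the sum of all weights.
Sum = 60
Prior(H1) = 10/60 = 0.1667

0.1667


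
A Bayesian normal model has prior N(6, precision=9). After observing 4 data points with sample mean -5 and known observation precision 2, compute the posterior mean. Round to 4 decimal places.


Posterior mean = (prior_precision * prior_mean + n * data_precision * data_mean) / (prior_precision + n * data_precision)
Numerator = 9*6 + 4*2*-5 = 14
Denominator = 9 + 4*2 = 17
Posterior mean = 0.8235

0.8235


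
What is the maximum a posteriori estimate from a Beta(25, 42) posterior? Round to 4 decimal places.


The MAP estimate equals the mode of the distribution.
Mode of Beta(a,b) = (a-1)/(a+b-2)
= 24/65
= 0.3692

0.3692


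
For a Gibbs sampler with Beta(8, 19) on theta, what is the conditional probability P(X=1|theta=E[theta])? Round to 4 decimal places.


E[theta] = 8/(8+19) = 0.2963
P(X=1|theta) = theta = 0.2963

0.2963


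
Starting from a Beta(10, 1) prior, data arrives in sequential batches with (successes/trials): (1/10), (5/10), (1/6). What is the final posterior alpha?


In sequential Bayesian updating, we sum all successes.
Total successes = 7
Final alpha = 10 + 7 = 17

17


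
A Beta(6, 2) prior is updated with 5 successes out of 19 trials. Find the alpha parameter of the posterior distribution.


In the Beta-Binomial conjugate update:
alpha_post = alpha_prior + successes
= 6 + 5
= 11

11


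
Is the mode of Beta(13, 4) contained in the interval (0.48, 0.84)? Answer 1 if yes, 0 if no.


Mode = (a-1)/(a+b-2) = 12/15 = 0.8
Interval: (0.48, 0.84)
Contains mode? 1

1


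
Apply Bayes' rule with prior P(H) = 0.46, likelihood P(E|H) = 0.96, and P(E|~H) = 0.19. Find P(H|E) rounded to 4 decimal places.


Step 1: Compute marginal P(E) = P(E|H)P(H) + P(E|~H)P(~H)
= 0.96*0.46 + 0.19*0.54 = 0.5442
Step 2: P(H|E) = P(E|H)P(H)/P(E) = 0.4416/0.5442
= 0.8115

0.8115


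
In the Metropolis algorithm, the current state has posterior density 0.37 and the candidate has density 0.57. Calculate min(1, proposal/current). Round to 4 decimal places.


Ratio = 0.57/0.37 = 1.5405
Acceptance probability = min(1, 1.5405)
= 1.0

1.0


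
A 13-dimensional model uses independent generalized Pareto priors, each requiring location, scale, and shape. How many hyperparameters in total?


Per parameter: 3 (location, scale, and shape).
Total = 13 * 3 = 39

39


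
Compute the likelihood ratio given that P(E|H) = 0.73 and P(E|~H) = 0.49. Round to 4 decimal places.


LR = P(E|H) / P(E|~H)
= 0.73 / 0.49 = 1.4898

1.4898


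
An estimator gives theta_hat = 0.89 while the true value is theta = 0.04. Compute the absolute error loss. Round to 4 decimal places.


The absolute error loss is |theta_hat - theta|
= |0.89 - 0.04|
= 0.85

0.85


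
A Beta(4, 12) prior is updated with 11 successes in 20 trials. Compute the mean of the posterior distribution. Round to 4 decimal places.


After update: Beta(15, 21)
Mean = 15 / (15 + 21) = 15 / 36
= 0.4167

0.4167


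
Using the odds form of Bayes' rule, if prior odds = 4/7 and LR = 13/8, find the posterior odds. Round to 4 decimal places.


Bayes' rule in odds form: posterior odds = prior odds * LR
= (4 * 13) / (7 * 8)
= 52/56 = 0.9286

0.9286


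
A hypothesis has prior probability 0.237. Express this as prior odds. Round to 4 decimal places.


Odds = P(H) / P(not H) = 0.237 / 0.763
= 0.3106

0.3106


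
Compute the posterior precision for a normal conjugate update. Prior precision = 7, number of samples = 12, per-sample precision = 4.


tau_post = tau_0 + n * tau
= 7 + 12 * 4 = 55

55


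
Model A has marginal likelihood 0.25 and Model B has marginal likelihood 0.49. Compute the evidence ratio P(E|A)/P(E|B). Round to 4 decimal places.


Evidence ratio = P(E|A) / P(E|B)
= 0.25 / 0.49
= 0.5102

0.5102


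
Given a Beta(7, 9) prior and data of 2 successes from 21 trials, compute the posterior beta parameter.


Number of failures = 21 - 2 = 19
Posterior beta = 9 + 19 = 28

28


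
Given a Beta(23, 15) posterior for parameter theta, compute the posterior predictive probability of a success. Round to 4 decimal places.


For a Beta-Bernoulli model, the predictive probability is the mean:
P(success) = 23/(23+15) = 23/38 = 0.6053

0.6053


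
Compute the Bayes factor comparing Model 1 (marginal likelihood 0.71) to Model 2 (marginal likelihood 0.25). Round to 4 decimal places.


BF12 = marginal likelihood of M1 / marginal likelihood of M2
= 0.71/0.25
= 2.84

2.84


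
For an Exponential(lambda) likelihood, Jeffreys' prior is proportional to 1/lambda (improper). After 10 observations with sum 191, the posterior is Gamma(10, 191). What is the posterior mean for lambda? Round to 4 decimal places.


Posterior = Gamma(n, sum_x) = Gamma(10, 191)
Posterior mean = shape/rate = 10/191
= 0.0524

0.0524


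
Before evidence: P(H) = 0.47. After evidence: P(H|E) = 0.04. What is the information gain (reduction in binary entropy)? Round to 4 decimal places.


Prior entropy = 0.9974
Posterior entropy = 0.2423
Information gain = 0.9974 - 0.2423 = 0.7551

0.7551


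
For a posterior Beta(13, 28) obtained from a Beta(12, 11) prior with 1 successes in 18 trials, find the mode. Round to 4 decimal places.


Mode = (alpha - 1) / (alpha + beta - 2)
= 12 / 39
= 0.3077

0.3077


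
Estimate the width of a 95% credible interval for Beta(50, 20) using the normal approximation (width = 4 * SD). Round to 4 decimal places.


For Beta(a,b): Var = ab/((a+b)^2(a+b+1))
Var = 0.0029, SD = 0.0536
Approximate 95% CI width = 4 * 0.0536 = 0.2145

0.2145


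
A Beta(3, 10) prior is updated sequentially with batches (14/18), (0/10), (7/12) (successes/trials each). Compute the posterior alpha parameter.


Sequential conjugate updating is equivalent to a single batch update.
Total successes across all batches = 21
alpha_posterior = alpha_prior + total_successes = 3 + 21
= 24

24


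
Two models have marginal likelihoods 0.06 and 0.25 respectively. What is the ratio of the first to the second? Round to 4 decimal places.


Evidence ratio = 0.06 / 0.25
= 0.24

0.24


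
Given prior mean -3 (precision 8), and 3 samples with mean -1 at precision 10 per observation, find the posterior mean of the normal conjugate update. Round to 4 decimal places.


The posterior mean is a precision-weighted average of prior and data.
Post. prec. = 8 + 30 = 38
Post. mean = (-24 + -30)/38 = -54/38 = -1.4211

-1.4211


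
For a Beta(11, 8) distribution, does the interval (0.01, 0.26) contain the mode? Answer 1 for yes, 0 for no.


Mode of Beta(a,b) = (a-1)/(a+b-2)
= (11-1)/(11+8-2) = 0.5882
Check: 0.01 <= 0.5882 <= 0.26?
Result: 0

0


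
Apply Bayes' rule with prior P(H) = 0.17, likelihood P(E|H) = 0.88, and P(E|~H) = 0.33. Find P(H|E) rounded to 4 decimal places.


Step 1: Compute marginal P(E) = P(E|H)P(H) + P(E|~H)P(~H)
= 0.88*0.17 + 0.33*0.83 = 0.4235
Step 2: P(H|E) = P(E|H)P(H)/P(E) = 0.1496/0.4235
= 0.3532

0.3532


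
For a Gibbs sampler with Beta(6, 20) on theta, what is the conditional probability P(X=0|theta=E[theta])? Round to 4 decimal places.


E[theta] = 6/(6+20) = 0.2308
P(X=0|theta) = 1 - theta = 0.7692

0.7692


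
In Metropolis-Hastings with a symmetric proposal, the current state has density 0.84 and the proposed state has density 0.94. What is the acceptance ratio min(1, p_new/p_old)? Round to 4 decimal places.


Ratio = p_new / p_old = 0.94 / 0.84 = 1.119
Acceptance = min(1, 1.119) = 1.0

1.0


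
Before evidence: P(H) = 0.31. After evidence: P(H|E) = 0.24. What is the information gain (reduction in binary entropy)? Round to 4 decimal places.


Prior entropy = 0.8932
Posterior entropy = 0.795
Information gain = 0.8932 - 0.795 = 0.0981

0.0981


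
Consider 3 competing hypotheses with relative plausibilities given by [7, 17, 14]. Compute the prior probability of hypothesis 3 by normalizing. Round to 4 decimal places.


Sum of weights = 7 + 17 + 14 = 38
Normalized prior for H3 = 14 / 38
= 0.3684

0.3684


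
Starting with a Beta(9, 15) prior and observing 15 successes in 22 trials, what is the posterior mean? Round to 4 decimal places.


Posterior parameters: alpha = 9 + 15 = 24
beta = 15 + 7 = 22
Posterior mean = alpha / (alpha + beta) = 24 / 46
= 0.5217

0.5217


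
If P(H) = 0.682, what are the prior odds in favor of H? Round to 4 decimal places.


Prior odds = P(H) / (1 - P(H))
= 0.682 / 0.318
= 2.1447

2.1447


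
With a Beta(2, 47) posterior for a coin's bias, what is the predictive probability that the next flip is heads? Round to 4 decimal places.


The predictive probability equals the posterior mean.
P(next = heads) = alpha / (alpha + beta)
= 2 / 49 = 0.0408

0.0408


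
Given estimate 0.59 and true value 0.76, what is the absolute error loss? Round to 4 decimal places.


Absolute error = |estimate - true|
= |-0.17| = 0.17

0.17


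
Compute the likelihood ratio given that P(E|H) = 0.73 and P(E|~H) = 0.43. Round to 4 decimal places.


LR = P(E|H) / P(E|~H)
= 0.73 / 0.43 = 1.6977

1.6977


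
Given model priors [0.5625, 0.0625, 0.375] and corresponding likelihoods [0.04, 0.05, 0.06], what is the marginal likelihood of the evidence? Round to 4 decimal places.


P(E) = sum_i P(M_i) P(E|M_i)
= 0.0225 + 0.0031 + 0.0225
= 0.0481

0.0481
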